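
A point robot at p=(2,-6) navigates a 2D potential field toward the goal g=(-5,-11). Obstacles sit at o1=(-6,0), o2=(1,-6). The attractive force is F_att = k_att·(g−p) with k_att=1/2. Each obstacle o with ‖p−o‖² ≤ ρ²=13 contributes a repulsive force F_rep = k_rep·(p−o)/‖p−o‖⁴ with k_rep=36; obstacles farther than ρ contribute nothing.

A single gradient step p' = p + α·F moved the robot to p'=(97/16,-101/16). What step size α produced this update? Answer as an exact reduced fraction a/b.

F_att = 1/2·(g−p) = 1/2·(-7,-5) = (-3.5000,-2.5000)
o1: d²=100 > ρ²=13 → inactive
o2: d²=1 ≤ ρ²=13; F_rep = 36·(1,0)/1² = (36.0000,0.0000)
F = F_att + ΣF_rep = (32.5000,-2.5000)
Δp = p'−p = (4.0625,-0.3125); α = Δx/Fx = (65/16) / (65/2) = 1/8
check: Δy/Fy = (-5/16) / (-5/2) = 1/8 ✓

α = 1/8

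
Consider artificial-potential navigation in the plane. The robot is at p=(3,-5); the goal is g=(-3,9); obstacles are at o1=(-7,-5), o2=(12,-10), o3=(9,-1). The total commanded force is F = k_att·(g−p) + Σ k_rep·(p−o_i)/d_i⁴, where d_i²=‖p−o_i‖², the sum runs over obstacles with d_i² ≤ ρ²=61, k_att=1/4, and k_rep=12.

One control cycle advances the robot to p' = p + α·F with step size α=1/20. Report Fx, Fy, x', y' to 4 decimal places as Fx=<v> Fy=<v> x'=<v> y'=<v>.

Fx=-1.5266 Fy=3.4822 x'=2.9237 y'=-4.8259

F_att = 1/4·(g−p) = 1/4·(-6,14) = (-1.5000,3.5000)
o1: d²=100 > ρ²=61 → inactive
o2: d²=106 > ρ²=61 → inactive
o3: d²=52 ≤ ρ²=61; F_rep = 12·(-6,-4)/52² = (-0.0266,-0.0178)
F = F_att + ΣF_rep = (-1.5266,3.4822)
p' = p + 1/20·F = (2.9237,-4.8259)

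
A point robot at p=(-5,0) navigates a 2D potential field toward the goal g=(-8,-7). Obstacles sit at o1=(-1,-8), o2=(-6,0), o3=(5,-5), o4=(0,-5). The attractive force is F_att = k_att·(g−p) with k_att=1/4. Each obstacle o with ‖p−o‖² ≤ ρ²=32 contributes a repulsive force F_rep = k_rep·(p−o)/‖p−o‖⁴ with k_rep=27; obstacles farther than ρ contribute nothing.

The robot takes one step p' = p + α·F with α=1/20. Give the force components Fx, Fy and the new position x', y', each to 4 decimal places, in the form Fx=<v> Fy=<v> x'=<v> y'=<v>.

F_att = 1/4·(g−p) = 1/4·(-3,-7) = (-0.7500,-1.7500)
o1: d²=80 > ρ²=32 → inactive
o2: d²=1 ≤ ρ²=32; F_rep = 27·(1,0)/1² = (27.0000,0.0000)
o3: d²=125 > ρ²=32 → inactive
o4: d²=50 > ρ²=32 → inactive
F = F_att + ΣF_rep = (26.2500,-1.7500)
p' = p + 1/20·F = (-3.6875,-0.0875)

Fx=26.2500 Fy=-1.7500 x'=-3.6875 y'=-0.0875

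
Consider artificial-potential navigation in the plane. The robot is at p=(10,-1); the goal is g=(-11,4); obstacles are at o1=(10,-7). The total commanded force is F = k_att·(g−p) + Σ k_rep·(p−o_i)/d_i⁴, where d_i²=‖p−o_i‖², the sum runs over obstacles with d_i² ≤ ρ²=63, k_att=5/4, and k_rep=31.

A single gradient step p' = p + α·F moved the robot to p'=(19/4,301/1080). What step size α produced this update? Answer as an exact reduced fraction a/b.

F_att = 5/4·(g−p) = 5/4·(-21,5) = (-26.2500,6.2500)
o1: d²=36 ≤ ρ²=63; F_rep = 31·(0,6)/36² = (0.0000,0.1435)
F = F_att + ΣF_rep = (-26.2500,6.3935)
Δp = p'−p = (-5.2500,1.2787); α = Δx/Fx = (-21/4) / (-105/4) = 1/5
check: Δy/Fy = (1381/1080) / (1381/216) = 1/5 ✓

α = 1/5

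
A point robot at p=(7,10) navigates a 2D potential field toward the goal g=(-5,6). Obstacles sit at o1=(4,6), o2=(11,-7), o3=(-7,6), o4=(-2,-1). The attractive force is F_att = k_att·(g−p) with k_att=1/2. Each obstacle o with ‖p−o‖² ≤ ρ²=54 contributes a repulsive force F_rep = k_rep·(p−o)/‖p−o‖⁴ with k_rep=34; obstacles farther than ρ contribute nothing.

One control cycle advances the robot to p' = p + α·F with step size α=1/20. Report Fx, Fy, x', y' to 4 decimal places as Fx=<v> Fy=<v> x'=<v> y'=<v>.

Fx=-5.8368 Fy=-1.7824 x'=6.7082 y'=9.9109

F_att = 1/2·(g−p) = 1/2·(-12,-4) = (-6.0000,-2.0000)
o1: d²=25 ≤ ρ²=54; F_rep = 34·(3,4)/25² = (0.1632,0.2176)
o2: d²=305 > ρ²=54 → inactive
o3: d²=212 > ρ²=54 → inactive
o4: d²=202 > ρ²=54 → inactive
F = F_att + ΣF_rep = (-5.8368,-1.7824)
p' = p + 1/20·F = (6.7082,9.9109)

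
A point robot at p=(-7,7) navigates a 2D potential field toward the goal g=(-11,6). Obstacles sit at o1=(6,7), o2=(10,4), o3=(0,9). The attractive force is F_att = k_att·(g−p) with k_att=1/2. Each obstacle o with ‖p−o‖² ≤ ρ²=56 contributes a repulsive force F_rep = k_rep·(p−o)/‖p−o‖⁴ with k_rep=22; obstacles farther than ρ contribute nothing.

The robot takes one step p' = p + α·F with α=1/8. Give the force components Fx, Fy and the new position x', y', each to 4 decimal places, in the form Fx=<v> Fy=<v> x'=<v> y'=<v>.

Fx=-2.0548 Fy=-0.5157 x'=-7.2569 y'=6.9355

F_att = 1/2·(g−p) = 1/2·(-4,-1) = (-2.0000,-0.5000)
o1: d²=169 > ρ²=56 → inactive
o2: d²=298 > ρ²=56 → inactive
o3: d²=53 ≤ ρ²=56; F_rep = 22·(-7,-2)/53² = (-0.0548,-0.0157)
F = F_att + ΣF_rep = (-2.0548,-0.5157)
p' = p + 1/8·F = (-7.2569,6.9355)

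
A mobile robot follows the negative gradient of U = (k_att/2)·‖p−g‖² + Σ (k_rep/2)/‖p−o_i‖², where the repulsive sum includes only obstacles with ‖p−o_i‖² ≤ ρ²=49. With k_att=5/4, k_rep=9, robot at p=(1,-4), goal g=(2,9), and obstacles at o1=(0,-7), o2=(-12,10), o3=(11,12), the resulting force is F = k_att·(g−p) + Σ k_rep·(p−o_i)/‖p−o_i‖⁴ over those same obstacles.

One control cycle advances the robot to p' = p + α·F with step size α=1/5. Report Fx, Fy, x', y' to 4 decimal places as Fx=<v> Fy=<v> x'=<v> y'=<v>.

F_att = 5/4·(g−p) = 5/4·(1,13) = (1.2500,16.2500)
o1: d²=10 ≤ ρ²=49; F_rep = 9·(1,3)/10² = (0.0900,0.2700)
o2: d²=365 > ρ²=49 → inactive
o3: d²=356 > ρ²=49 → inactive
F = F_att + ΣF_rep = (1.3400,16.5200)
p' = p + 1/5·F = (1.2680,-0.6960)

Fx=1.3400 Fy=16.5200 x'=1.2680 y'=-0.6960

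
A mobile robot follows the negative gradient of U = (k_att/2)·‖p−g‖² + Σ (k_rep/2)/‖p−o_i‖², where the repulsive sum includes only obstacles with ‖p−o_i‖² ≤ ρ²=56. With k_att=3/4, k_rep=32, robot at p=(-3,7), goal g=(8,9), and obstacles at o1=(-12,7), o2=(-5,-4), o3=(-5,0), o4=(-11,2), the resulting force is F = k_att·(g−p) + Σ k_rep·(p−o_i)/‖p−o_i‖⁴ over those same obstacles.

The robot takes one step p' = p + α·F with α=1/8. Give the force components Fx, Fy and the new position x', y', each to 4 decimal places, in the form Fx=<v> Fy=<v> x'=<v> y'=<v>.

F_att = 3/4·(g−p) = 3/4·(11,2) = (8.2500,1.5000)
o1: d²=81 > ρ²=56 → inactive
o2: d²=125 > ρ²=56 → inactive
o3: d²=53 ≤ ρ²=56; F_rep = 32·(2,7)/53² = (0.0228,0.0797)
o4: d²=89 > ρ²=56 → inactive
F = F_att + ΣF_rep = (8.2728,1.5797)
p' = p + 1/8·F = (-1.9659,7.1975)

Fx=8.2728 Fy=1.5797 x'=-1.9659 y'=7.1975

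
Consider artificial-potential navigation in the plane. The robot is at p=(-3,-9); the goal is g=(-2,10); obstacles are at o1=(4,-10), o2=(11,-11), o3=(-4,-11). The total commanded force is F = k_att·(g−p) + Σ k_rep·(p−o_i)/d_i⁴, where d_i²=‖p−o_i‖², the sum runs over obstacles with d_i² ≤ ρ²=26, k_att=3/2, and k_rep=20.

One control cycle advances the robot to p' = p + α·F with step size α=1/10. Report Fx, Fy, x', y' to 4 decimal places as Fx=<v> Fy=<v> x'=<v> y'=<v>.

Fx=2.3000 Fy=30.1000 x'=-2.7700 y'=-5.9900

F_att = 3/2·(g−p) = 3/2·(1,19) = (1.5000,28.5000)
o1: d²=50 > ρ²=26 → inactive
o2: d²=200 > ρ²=26 → inactive
o3: d²=5 ≤ ρ²=26; F_rep = 20·(1,2)/5² = (0.8000,1.6000)
F = F_att + ΣF_rep = (2.3000,30.1000)
p' = p + 1/10·F = (-2.7700,-5.9900)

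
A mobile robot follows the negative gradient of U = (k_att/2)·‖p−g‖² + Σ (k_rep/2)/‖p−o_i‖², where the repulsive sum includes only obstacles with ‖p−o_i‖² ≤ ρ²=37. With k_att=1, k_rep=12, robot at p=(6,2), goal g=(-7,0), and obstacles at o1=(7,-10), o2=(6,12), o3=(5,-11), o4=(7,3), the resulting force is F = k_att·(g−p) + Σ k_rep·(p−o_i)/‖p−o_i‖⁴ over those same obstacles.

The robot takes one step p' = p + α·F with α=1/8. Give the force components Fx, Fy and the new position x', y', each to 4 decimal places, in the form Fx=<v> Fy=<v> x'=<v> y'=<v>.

F_att = 1·(g−p) = 1·(-13,-2) = (-13.0000,-2.0000)
o1: d²=145 > ρ²=37 → inactive
o2: d²=100 > ρ²=37 → inactive
o3: d²=170 > ρ²=37 → inactive
o4: d²=2 ≤ ρ²=37; F_rep = 12·(-1,-1)/2² = (-3.0000,-3.0000)
F = F_att + ΣF_rep = (-16.0000,-5.0000)
p' = p + 1/8·F = (4.0000,1.3750)

Fx=-16.0000 Fy=-5.0000 x'=4.0000 y'=1.3750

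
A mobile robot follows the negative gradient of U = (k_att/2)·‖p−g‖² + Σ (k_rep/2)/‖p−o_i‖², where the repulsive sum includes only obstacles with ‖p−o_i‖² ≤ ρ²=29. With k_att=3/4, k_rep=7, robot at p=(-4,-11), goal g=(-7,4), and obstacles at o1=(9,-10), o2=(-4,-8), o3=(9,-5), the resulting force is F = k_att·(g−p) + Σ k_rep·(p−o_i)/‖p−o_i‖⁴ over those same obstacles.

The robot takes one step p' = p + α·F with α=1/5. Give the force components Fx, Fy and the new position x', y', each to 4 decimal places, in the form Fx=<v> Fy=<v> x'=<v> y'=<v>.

F_att = 3/4·(g−p) = 3/4·(-3,15) = (-2.2500,11.2500)
o1: d²=170 > ρ²=29 → inactive
o2: d²=9 ≤ ρ²=29; F_rep = 7·(0,-3)/9² = (0.0000,-0.2593)
o3: d²=205 > ρ²=29 → inactive
F = F_att + ΣF_rep = (-2.2500,10.9907)
p' = p + 1/5·F = (-4.4500,-8.8019)

Fx=-2.2500 Fy=10.9907 x'=-4.4500 y'=-8.8019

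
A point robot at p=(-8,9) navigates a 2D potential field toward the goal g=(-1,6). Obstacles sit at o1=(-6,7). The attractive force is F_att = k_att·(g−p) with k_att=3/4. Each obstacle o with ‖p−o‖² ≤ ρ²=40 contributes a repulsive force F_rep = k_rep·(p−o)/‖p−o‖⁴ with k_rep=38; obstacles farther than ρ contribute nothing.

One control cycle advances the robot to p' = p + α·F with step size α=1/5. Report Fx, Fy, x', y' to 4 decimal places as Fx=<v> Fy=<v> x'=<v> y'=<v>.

Fx=4.0625 Fy=-1.0625 x'=-7.1875 y'=8.7875

F_att = 3/4·(g−p) = 3/4·(7,-3) = (5.2500,-2.2500)
o1: d²=8 ≤ ρ²=40; F_rep = 38·(-2,2)/8² = (-1.1875,1.1875)
F = F_att + ΣF_rep = (4.0625,-1.0625)
p' = p + 1/5·F = (-7.1875,8.7875)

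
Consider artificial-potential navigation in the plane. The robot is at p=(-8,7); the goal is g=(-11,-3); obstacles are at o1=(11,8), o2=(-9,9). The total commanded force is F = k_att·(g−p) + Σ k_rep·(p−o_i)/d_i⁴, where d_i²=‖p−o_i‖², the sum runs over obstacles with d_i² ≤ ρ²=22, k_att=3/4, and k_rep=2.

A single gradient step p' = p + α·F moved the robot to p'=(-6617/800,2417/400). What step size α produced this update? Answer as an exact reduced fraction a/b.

F_att = 3/4·(g−p) = 3/4·(-3,-10) = (-2.2500,-7.5000)
o1: d²=362 > ρ²=22 → inactive
o2: d²=5 ≤ ρ²=22; F_rep = 2·(1,-2)/5² = (0.0800,-0.1600)
F = F_att + ΣF_rep = (-2.1700,-7.6600)
Δp = p'−p = (-0.2712,-0.9575); α = Δx/Fx = (-217/800) / (-217/100) = 1/8
check: Δy/Fy = (-383/400) / (-383/50) = 1/8 ✓

α = 1/8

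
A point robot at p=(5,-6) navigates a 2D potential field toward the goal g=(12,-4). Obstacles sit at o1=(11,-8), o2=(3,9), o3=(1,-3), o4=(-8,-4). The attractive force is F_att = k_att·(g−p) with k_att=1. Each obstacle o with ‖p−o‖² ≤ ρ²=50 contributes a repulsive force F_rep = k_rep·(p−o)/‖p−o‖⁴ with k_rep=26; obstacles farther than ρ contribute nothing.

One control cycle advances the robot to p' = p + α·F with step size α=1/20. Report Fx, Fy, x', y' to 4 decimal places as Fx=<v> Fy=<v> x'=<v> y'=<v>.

F_att = 1·(g−p) = 1·(7,2) = (7.0000,2.0000)
o1: d²=40 ≤ ρ²=50; F_rep = 26·(-6,2)/40² = (-0.0975,0.0325)
o2: d²=229 > ρ²=50 → inactive
o3: d²=25 ≤ ρ²=50; F_rep = 26·(4,-3)/25² = (0.1664,-0.1248)
o4: d²=173 > ρ²=50 → inactive
F = F_att + ΣF_rep = (7.0689,1.9077)
p' = p + 1/20·F = (5.3534,-5.9046)

Fx=7.0689 Fy=1.9077 x'=5.3534 y'=-5.9046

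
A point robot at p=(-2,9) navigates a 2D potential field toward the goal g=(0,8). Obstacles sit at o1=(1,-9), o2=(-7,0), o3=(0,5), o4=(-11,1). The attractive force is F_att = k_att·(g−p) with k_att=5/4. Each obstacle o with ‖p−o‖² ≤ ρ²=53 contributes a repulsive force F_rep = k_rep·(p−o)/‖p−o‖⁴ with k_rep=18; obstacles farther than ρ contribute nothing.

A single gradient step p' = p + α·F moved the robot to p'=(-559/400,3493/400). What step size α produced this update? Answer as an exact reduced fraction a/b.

α = 1/4

F_att = 5/4·(g−p) = 5/4·(2,-1) = (2.5000,-1.2500)
o1: d²=333 > ρ²=53 → inactive
o2: d²=106 > ρ²=53 → inactive
o3: d²=20 ≤ ρ²=53; F_rep = 18·(-2,4)/20² = (-0.0900,0.1800)
o4: d²=145 > ρ²=53 → inactive
F = F_att + ΣF_rep = (2.4100,-1.0700)
Δp = p'−p = (0.6025,-0.2675); α = Δx/Fx = (241/400) / (241/100) = 1/4
check: Δy/Fy = (-107/400) / (-107/100) = 1/4 ✓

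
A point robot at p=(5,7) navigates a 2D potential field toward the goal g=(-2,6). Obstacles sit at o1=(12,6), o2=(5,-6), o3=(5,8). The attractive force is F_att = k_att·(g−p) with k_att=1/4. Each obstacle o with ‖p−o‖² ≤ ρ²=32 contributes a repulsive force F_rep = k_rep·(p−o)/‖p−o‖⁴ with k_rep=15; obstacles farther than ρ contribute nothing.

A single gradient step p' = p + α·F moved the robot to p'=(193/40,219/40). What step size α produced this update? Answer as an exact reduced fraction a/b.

F_att = 1/4·(g−p) = 1/4·(-7,-1) = (-1.7500,-0.2500)
o1: d²=50 > ρ²=32 → inactive
o2: d²=169 > ρ²=32 → inactive
o3: d²=1 ≤ ρ²=32; F_rep = 15·(0,-1)/1² = (0.0000,-15.0000)
F = F_att + ΣF_rep = (-1.7500,-15.2500)
Δp = p'−p = (-0.1750,-1.5250); α = Δx/Fx = (-7/40) / (-7/4) = 1/10
check: Δy/Fy = (-61/40) / (-61/4) = 1/10 ✓

α = 1/10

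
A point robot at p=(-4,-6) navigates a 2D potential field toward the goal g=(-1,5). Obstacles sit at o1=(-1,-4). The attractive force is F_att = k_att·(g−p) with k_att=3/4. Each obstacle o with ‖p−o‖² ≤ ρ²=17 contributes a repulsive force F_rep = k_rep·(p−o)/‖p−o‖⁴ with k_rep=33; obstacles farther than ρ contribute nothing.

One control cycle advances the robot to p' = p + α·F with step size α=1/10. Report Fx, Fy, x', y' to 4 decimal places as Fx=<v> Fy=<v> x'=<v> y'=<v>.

Fx=1.6642 Fy=7.8595 x'=-3.8336 y'=-5.2141

F_att = 3/4·(g−p) = 3/4·(3,11) = (2.2500,8.2500)
o1: d²=13 ≤ ρ²=17; F_rep = 33·(-3,-2)/13² = (-0.5858,-0.3905)
F = F_att + ΣF_rep = (1.6642,7.8595)
p' = p + 1/10·F = (-3.8336,-5.2141)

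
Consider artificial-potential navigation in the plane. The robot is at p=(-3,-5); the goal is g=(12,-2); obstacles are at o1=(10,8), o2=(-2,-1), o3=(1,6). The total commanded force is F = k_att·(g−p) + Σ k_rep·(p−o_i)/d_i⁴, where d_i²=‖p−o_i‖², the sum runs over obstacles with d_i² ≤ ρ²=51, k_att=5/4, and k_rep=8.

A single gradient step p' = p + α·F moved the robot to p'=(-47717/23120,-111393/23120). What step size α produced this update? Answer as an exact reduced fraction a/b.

F_att = 5/4·(g−p) = 5/4·(15,3) = (18.7500,3.7500)
o1: d²=338 > ρ²=51 → inactive
o2: d²=17 ≤ ρ²=51; F_rep = 8·(-1,-4)/17² = (-0.0277,-0.1107)
o3: d²=137 > ρ²=51 → inactive
F = F_att + ΣF_rep = (18.7223,3.6393)
Δp = p'−p = (0.9361,0.1820); α = Δx/Fx = (21643/23120) / (21643/1156) = 1/20
check: Δy/Fy = (4207/23120) / (4207/1156) = 1/20 ✓

α = 1/20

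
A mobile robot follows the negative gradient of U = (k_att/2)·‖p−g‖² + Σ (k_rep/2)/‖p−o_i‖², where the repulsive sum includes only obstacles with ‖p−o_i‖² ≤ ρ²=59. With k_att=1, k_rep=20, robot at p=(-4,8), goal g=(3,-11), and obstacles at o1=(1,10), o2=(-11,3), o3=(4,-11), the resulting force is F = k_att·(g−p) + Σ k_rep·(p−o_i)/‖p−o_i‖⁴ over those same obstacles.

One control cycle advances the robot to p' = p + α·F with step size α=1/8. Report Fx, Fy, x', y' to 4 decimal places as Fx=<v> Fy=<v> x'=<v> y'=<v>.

Fx=6.8811 Fy=-19.0476 x'=-3.1399 y'=5.6191

F_att = 1·(g−p) = 1·(7,-19) = (7.0000,-19.0000)
o1: d²=29 ≤ ρ²=59; F_rep = 20·(-5,-2)/29² = (-0.1189,-0.0476)
o2: d²=74 > ρ²=59 → inactive
o3: d²=425 > ρ²=59 → inactive
F = F_att + ΣF_rep = (6.8811,-19.0476)
p' = p + 1/8·F = (-3.1399,5.6191)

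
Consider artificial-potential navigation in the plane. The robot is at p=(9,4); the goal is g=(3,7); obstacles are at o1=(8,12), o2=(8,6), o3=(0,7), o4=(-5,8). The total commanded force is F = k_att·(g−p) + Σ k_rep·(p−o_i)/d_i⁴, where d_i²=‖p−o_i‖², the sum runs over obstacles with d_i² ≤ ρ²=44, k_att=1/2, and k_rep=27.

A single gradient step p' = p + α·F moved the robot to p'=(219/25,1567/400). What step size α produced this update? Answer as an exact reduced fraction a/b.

F_att = 1/2·(g−p) = 1/2·(-6,3) = (-3.0000,1.5000)
o1: d²=65 > ρ²=44 → inactive
o2: d²=5 ≤ ρ²=44; F_rep = 27·(1,-2)/5² = (1.0800,-2.1600)
o3: d²=90 > ρ²=44 → inactive
o4: d²=212 > ρ²=44 → inactive
F = F_att + ΣF_rep = (-1.9200,-0.6600)
Δp = p'−p = (-0.2400,-0.0825); α = Δx/Fx = (-6/25) / (-48/25) = 1/8
check: Δy/Fy = (-33/400) / (-33/50) = 1/8 ✓

α = 1/8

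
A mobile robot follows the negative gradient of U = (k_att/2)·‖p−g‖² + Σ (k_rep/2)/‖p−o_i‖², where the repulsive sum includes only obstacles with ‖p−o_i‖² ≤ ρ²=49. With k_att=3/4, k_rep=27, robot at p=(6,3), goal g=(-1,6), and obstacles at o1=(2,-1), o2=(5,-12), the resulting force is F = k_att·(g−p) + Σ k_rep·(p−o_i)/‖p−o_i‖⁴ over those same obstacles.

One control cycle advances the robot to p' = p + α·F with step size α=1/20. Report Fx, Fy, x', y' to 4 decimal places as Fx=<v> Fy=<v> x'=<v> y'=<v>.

Fx=-5.1445 Fy=2.3555 x'=5.7428 y'=3.1178

F_att = 3/4·(g−p) = 3/4·(-7,3) = (-5.2500,2.2500)
o1: d²=32 ≤ ρ²=49; F_rep = 27·(4,4)/32² = (0.1055,0.1055)
o2: d²=226 > ρ²=49 → inactive
F = F_att + ΣF_rep = (-5.1445,2.3555)
p' = p + 1/20·F = (5.7428,3.1178)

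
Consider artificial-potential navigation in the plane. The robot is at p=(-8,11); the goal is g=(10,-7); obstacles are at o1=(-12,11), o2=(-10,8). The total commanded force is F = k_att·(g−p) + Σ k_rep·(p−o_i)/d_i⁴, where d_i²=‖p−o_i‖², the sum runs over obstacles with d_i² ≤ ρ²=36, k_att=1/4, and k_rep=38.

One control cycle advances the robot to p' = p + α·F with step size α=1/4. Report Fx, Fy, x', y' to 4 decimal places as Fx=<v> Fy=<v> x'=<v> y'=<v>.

Fx=5.5435 Fy=-3.8254 x'=-6.6141 y'=10.0436

F_att = 1/4·(g−p) = 1/4·(18,-18) = (4.5000,-4.5000)
o1: d²=16 ≤ ρ²=36; F_rep = 38·(4,0)/16² = (0.5938,0.0000)
o2: d²=13 ≤ ρ²=36; F_rep = 38·(2,3)/13² = (0.4497,0.6746)
F = F_att + ΣF_rep = (5.5435,-3.8254)
p' = p + 1/4·F = (-6.6141,10.0436)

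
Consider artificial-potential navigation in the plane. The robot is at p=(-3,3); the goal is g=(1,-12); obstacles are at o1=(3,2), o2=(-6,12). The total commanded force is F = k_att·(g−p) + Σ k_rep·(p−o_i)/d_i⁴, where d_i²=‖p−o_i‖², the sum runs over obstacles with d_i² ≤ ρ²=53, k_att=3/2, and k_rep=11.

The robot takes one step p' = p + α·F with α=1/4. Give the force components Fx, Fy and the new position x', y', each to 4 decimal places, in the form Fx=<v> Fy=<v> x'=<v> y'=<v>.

Fx=5.9518 Fy=-22.4920 x'=-1.5121 y'=-2.6230

F_att = 3/2·(g−p) = 3/2·(4,-15) = (6.0000,-22.5000)
o1: d²=37 ≤ ρ²=53; F_rep = 11·(-6,1)/37² = (-0.0482,0.0080)
o2: d²=90 > ρ²=53 → inactive
F = F_att + ΣF_rep = (5.9518,-22.4920)
p' = p + 1/4·F = (-1.5121,-2.6230)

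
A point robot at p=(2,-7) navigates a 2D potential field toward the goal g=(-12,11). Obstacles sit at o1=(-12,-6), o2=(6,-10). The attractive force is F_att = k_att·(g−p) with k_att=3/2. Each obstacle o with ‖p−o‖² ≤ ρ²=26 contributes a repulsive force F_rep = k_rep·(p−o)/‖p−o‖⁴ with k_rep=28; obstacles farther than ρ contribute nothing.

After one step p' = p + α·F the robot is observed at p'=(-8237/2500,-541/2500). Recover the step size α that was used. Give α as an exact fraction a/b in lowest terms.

α = 1/4

F_att = 3/2·(g−p) = 3/2·(-14,18) = (-21.0000,27.0000)
o1: d²=197 > ρ²=26 → inactive
o2: d²=25 ≤ ρ²=26; F_rep = 28·(-4,3)/25² = (-0.1792,0.1344)
F = F_att + ΣF_rep = (-21.1792,27.1344)
Δp = p'−p = (-5.2948,6.7836); α = Δx/Fx = (-13237/2500) / (-13237/625) = 1/4
check: Δy/Fy = (16959/2500) / (16959/625) = 1/4 ✓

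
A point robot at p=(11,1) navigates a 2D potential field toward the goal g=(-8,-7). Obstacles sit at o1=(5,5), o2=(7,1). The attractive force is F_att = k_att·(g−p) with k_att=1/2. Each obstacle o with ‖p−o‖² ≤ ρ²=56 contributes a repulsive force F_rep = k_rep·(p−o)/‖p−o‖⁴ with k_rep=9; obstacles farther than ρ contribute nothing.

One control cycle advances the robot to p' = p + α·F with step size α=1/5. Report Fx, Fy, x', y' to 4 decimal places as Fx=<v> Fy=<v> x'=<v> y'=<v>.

Fx=-9.3394 Fy=-4.0133 x'=9.1321 y'=0.1973

F_att = 1/2·(g−p) = 1/2·(-19,-8) = (-9.5000,-4.0000)
o1: d²=52 ≤ ρ²=56; F_rep = 9·(6,-4)/52² = (0.0200,-0.0133)
o2: d²=16 ≤ ρ²=56; F_rep = 9·(4,0)/16² = (0.1406,0.0000)
F = F_att + ΣF_rep = (-9.3394,-4.0133)
p' = p + 1/5·F = (9.1321,0.1973)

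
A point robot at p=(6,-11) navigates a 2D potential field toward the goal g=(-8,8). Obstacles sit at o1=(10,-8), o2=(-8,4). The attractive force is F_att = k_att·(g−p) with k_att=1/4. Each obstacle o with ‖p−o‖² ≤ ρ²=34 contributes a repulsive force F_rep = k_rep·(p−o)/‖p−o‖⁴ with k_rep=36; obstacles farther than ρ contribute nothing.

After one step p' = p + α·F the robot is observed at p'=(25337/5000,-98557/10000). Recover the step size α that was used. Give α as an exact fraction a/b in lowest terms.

α = 1/4

F_att = 1/4·(g−p) = 1/4·(-14,19) = (-3.5000,4.7500)
o1: d²=25 ≤ ρ²=34; F_rep = 36·(-4,-3)/25² = (-0.2304,-0.1728)
o2: d²=421 > ρ²=34 → inactive
F = F_att + ΣF_rep = (-3.7304,4.5772)
Δp = p'−p = (-0.9326,1.1443); α = Δx/Fx = (-4663/5000) / (-4663/1250) = 1/4
check: Δy/Fy = (11443/10000) / (11443/2500) = 1/4 ✓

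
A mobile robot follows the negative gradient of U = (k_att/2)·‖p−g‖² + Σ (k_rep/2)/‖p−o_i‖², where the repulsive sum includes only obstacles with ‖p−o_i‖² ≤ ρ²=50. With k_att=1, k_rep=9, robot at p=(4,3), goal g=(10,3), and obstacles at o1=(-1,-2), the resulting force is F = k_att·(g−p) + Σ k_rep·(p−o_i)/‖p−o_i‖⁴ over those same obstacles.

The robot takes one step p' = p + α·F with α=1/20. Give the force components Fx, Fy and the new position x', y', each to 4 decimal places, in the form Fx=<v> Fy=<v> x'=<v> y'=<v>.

Fx=6.0180 Fy=0.0180 x'=4.3009 y'=3.0009

F_att = 1·(g−p) = 1·(6,0) = (6.0000,0.0000)
o1: d²=50 ≤ ρ²=50; F_rep = 9·(5,5)/50² = (0.0180,0.0180)
F = F_att + ΣF_rep = (6.0180,0.0180)
p' = p + 1/20·F = (4.3009,3.0009)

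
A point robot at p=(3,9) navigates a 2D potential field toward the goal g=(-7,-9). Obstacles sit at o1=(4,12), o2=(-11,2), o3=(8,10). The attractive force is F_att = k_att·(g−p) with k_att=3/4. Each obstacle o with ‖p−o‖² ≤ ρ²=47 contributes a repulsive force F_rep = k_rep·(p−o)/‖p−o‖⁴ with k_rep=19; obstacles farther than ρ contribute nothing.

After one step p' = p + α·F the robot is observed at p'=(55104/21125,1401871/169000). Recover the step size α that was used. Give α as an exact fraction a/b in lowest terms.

F_att = 3/4·(g−p) = 3/4·(-10,-18) = (-7.5000,-13.5000)
o1: d²=10 ≤ ρ²=47; F_rep = 19·(-1,-3)/10² = (-0.1900,-0.5700)
o2: d²=245 > ρ²=47 → inactive
o3: d²=26 ≤ ρ²=47; F_rep = 19·(-5,-1)/26² = (-0.1405,-0.0281)
F = F_att + ΣF_rep = (-7.8305,-14.0981)
Δp = p'−p = (-0.3915,-0.7049); α = Δx/Fx = (-8271/21125) / (-33084/4225) = 1/20
check: Δy/Fy = (-119129/169000) / (-119129/8450) = 1/20 ✓

α = 1/20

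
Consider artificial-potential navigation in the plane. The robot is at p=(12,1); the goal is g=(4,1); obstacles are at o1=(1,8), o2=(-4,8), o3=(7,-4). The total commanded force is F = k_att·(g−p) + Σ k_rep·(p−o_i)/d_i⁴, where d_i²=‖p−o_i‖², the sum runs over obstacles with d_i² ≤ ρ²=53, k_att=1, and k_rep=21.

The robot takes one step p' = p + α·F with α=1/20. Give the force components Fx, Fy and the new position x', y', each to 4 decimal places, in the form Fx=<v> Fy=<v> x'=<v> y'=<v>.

Fx=-7.9580 Fy=0.0420 x'=11.6021 y'=1.0021

F_att = 1·(g−p) = 1·(-8,0) = (-8.0000,0.0000)
o1: d²=170 > ρ²=53 → inactive
o2: d²=305 > ρ²=53 → inactive
o3: d²=50 ≤ ρ²=53; F_rep = 21·(5,5)/50² = (0.0420,0.0420)
F = F_att + ΣF_rep = (-7.9580,0.0420)
p' = p + 1/20·F = (11.6021,1.0021)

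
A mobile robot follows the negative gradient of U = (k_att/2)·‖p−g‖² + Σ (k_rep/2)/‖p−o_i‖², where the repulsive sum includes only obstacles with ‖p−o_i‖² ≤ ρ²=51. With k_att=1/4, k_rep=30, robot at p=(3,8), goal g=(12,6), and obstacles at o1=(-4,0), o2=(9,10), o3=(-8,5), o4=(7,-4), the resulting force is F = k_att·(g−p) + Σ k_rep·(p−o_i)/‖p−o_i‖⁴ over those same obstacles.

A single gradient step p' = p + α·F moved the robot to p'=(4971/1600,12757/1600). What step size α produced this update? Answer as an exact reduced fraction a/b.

F_att = 1/4·(g−p) = 1/4·(9,-2) = (2.2500,-0.5000)
o1: d²=113 > ρ²=51 → inactive
o2: d²=40 ≤ ρ²=51; F_rep = 30·(-6,-2)/40² = (-0.1125,-0.0375)
o3: d²=130 > ρ²=51 → inactive
o4: d²=160 > ρ²=51 → inactive
F = F_att + ΣF_rep = (2.1375,-0.5375)
Δp = p'−p = (0.1069,-0.0269); α = Δx/Fx = (171/1600) / (171/80) = 1/20
check: Δy/Fy = (-43/1600) / (-43/80) = 1/20 ✓

α = 1/20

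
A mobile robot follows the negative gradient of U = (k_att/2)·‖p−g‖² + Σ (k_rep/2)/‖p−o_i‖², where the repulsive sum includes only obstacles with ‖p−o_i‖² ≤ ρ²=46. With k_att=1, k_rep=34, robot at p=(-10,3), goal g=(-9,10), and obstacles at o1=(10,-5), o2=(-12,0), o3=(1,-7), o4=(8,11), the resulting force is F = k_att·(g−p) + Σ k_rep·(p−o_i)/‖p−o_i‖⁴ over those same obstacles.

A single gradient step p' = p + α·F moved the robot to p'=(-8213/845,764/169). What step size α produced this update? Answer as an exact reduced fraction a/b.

F_att = 1·(g−p) = 1·(1,7) = (1.0000,7.0000)
o1: d²=464 > ρ²=46 → inactive
o2: d²=13 ≤ ρ²=46; F_rep = 34·(2,3)/13² = (0.4024,0.6036)
o3: d²=221 > ρ²=46 → inactive
o4: d²=388 > ρ²=46 → inactive
F = F_att + ΣF_rep = (1.4024,7.6036)
Δp = p'−p = (0.2805,1.5207); α = Δx/Fx = (237/845) / (237/169) = 1/5
check: Δy/Fy = (257/169) / (1285/169) = 1/5 ✓

α = 1/5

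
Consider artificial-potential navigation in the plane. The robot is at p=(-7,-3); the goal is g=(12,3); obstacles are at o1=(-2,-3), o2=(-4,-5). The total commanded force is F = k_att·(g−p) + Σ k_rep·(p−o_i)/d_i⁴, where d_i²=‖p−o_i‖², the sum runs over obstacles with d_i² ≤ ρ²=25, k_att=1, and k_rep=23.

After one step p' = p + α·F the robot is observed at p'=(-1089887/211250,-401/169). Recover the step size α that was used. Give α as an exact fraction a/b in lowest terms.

F_att = 1·(g−p) = 1·(19,6) = (19.0000,6.0000)
o1: d²=25 ≤ ρ²=25; F_rep = 23·(-5,0)/25² = (-0.1840,0.0000)
o2: d²=13 ≤ ρ²=25; F_rep = 23·(-3,2)/13² = (-0.4083,0.2722)
F = F_att + ΣF_rep = (18.4077,6.2722)
Δp = p'−p = (1.8408,0.6272); α = Δx/Fx = (388863/211250) / (388863/21125) = 1/10
check: Δy/Fy = (106/169) / (1060/169) = 1/10 ✓

α = 1/10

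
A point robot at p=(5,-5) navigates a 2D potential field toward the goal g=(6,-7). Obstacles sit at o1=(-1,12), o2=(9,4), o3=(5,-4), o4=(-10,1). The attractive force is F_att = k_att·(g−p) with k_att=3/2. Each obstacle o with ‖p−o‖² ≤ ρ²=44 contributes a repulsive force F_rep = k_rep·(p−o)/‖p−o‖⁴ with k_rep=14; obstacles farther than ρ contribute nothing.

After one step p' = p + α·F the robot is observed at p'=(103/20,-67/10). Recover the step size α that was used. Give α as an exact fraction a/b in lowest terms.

α = 1/10

F_att = 3/2·(g−p) = 3/2·(1,-2) = (1.5000,-3.0000)
o1: d²=325 > ρ²=44 → inactive
o2: d²=97 > ρ²=44 → inactive
o3: d²=1 ≤ ρ²=44; F_rep = 14·(0,-1)/1² = (0.0000,-14.0000)
o4: d²=261 > ρ²=44 → inactive
F = F_att + ΣF_rep = (1.5000,-17.0000)
Δp = p'−p = (0.1500,-1.7000); α = Δx/Fx = (3/20) / (3/2) = 1/10
check: Δy/Fy = (-17/10) / (-17) = 1/10 ✓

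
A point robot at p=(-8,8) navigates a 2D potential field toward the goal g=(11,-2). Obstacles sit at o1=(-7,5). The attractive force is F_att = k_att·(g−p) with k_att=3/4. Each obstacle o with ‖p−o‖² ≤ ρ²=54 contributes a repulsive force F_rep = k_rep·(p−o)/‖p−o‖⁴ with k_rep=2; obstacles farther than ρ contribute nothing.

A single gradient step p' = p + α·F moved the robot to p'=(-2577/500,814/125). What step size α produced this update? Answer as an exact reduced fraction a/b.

α = 1/5

F_att = 3/4·(g−p) = 3/4·(19,-10) = (14.2500,-7.5000)
o1: d²=10 ≤ ρ²=54; F_rep = 2·(-1,3)/10² = (-0.0200,0.0600)
F = F_att + ΣF_rep = (14.2300,-7.4400)
Δp = p'−p = (2.8460,-1.4880); α = Δx/Fx = (1423/500) / (1423/100) = 1/5
check: Δy/Fy = (-186/125) / (-186/25) = 1/5 ✓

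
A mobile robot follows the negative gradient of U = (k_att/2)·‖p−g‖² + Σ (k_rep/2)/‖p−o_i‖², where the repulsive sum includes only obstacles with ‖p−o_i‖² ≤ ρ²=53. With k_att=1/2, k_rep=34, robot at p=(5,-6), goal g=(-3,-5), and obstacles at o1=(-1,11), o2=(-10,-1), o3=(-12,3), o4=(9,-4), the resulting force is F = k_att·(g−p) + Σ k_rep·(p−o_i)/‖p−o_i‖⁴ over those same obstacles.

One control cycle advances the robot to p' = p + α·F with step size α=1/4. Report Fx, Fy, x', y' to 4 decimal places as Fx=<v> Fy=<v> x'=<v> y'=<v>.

F_att = 1/2·(g−p) = 1/2·(-8,1) = (-4.0000,0.5000)
o1: d²=325 > ρ²=53 → inactive
o2: d²=250 > ρ²=53 → inactive
o3: d²=370 > ρ²=53 → inactive
o4: d²=20 ≤ ρ²=53; F_rep = 34·(-4,-2)/20² = (-0.3400,-0.1700)
F = F_att + ΣF_rep = (-4.3400,0.3300)
p' = p + 1/4·F = (3.9150,-5.9175)

Fx=-4.3400 Fy=0.3300 x'=3.9150 y'=-5.9175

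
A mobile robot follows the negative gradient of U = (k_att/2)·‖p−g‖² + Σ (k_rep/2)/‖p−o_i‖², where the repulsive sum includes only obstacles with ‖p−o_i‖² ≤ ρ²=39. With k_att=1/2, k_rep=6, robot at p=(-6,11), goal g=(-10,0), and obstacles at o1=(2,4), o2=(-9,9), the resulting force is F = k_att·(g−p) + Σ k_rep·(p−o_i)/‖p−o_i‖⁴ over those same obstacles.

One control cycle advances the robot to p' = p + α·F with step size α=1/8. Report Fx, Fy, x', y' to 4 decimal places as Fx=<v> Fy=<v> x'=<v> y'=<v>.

F_att = 1/2·(g−p) = 1/2·(-4,-11) = (-2.0000,-5.5000)
o1: d²=113 > ρ²=39 → inactive
o2: d²=13 ≤ ρ²=39; F_rep = 6·(3,2)/13² = (0.1065,0.0710)
F = F_att + ΣF_rep = (-1.8935,-5.4290)
p' = p + 1/8·F = (-6.2367,10.3214)

Fx=-1.8935 Fy=-5.4290 x'=-6.2367 y'=10.3214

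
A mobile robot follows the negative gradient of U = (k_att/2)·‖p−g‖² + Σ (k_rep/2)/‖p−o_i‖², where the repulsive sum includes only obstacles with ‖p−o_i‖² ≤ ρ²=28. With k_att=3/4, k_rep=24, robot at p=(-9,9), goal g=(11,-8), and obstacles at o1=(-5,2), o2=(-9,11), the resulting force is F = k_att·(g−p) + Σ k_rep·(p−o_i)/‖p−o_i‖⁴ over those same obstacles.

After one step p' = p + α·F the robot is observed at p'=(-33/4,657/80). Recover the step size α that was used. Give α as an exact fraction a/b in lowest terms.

α = 1/20

F_att = 3/4·(g−p) = 3/4·(20,-17) = (15.0000,-12.7500)
o1: d²=65 > ρ²=28 → inactive
o2: d²=4 ≤ ρ²=28; F_rep = 24·(0,-2)/4² = (0.0000,-3.0000)
F = F_att + ΣF_rep = (15.0000,-15.7500)
Δp = p'−p = (0.7500,-0.7875); α = Δx/Fx = (3/4) / (15) = 1/20
check: Δy/Fy = (-63/80) / (-63/4) = 1/20 ✓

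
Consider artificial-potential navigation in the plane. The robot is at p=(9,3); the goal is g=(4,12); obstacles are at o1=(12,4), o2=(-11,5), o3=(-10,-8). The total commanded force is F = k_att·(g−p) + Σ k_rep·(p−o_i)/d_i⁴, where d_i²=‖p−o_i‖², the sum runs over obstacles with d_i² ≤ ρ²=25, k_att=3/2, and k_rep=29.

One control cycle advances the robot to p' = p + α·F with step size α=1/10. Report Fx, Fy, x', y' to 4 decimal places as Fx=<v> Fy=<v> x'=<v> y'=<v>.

F_att = 3/2·(g−p) = 3/2·(-5,9) = (-7.5000,13.5000)
o1: d²=10 ≤ ρ²=25; F_rep = 29·(-3,-1)/10² = (-0.8700,-0.2900)
o2: d²=404 > ρ²=25 → inactive
o3: d²=482 > ρ²=25 → inactive
F = F_att + ΣF_rep = (-8.3700,13.2100)
p' = p + 1/10·F = (8.1630,4.3210)

Fx=-8.3700 Fy=13.2100 x'=8.1630 y'=4.3210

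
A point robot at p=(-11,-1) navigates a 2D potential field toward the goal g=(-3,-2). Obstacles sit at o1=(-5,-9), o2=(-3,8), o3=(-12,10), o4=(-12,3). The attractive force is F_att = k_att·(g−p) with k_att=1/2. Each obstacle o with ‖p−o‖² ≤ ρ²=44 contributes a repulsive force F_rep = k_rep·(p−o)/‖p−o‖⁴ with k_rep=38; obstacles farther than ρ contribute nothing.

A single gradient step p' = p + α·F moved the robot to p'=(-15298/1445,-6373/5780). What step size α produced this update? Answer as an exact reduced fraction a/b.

α = 1/10

F_att = 1/2·(g−p) = 1/2·(8,-1) = (4.0000,-0.5000)
o1: d²=100 > ρ²=44 → inactive
o2: d²=145 > ρ²=44 → inactive
o3: d²=122 > ρ²=44 → inactive
o4: d²=17 ≤ ρ²=44; F_rep = 38·(1,-4)/17² = (0.1315,-0.5260)
F = F_att + ΣF_rep = (4.1315,-1.0260)
Δp = p'−p = (0.4131,-0.1026); α = Δx/Fx = (597/1445) / (1194/289) = 1/10
check: Δy/Fy = (-593/5780) / (-593/578) = 1/10 ✓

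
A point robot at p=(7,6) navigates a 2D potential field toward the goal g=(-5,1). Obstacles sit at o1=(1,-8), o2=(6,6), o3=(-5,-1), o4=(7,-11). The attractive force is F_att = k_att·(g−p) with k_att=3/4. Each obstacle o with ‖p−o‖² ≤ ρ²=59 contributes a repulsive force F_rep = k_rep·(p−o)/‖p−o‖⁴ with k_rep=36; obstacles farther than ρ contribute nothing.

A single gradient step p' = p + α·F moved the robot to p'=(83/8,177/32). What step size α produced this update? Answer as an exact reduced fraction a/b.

F_att = 3/4·(g−p) = 3/4·(-12,-5) = (-9.0000,-3.7500)
o1: d²=232 > ρ²=59 → inactive
o2: d²=1 ≤ ρ²=59; F_rep = 36·(1,0)/1² = (36.0000,0.0000)
o3: d²=193 > ρ²=59 → inactive
o4: d²=289 > ρ²=59 → inactive
F = F_att + ΣF_rep = (27.0000,-3.7500)
Δp = p'−p = (3.3750,-0.4688); α = Δx/Fx = (27/8) / (27) = 1/8
check: Δy/Fy = (-15/32) / (-15/4) = 1/8 ✓

α = 1/8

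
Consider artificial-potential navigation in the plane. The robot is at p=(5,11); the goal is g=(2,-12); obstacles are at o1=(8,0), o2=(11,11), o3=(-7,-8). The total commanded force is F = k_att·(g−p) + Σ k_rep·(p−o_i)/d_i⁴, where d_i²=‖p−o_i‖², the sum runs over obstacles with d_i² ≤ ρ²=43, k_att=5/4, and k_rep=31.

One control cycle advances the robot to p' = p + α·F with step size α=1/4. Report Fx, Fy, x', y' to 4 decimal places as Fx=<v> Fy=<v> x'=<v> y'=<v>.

F_att = 5/4·(g−p) = 5/4·(-3,-23) = (-3.7500,-28.7500)
o1: d²=130 > ρ²=43 → inactive
o2: d²=36 ≤ ρ²=43; F_rep = 31·(-6,0)/36² = (-0.1435,0.0000)
o3: d²=505 > ρ²=43 → inactive
F = F_att + ΣF_rep = (-3.8935,-28.7500)
p' = p + 1/4·F = (4.0266,3.8125)

Fx=-3.8935 Fy=-28.7500 x'=4.0266 y'=3.8125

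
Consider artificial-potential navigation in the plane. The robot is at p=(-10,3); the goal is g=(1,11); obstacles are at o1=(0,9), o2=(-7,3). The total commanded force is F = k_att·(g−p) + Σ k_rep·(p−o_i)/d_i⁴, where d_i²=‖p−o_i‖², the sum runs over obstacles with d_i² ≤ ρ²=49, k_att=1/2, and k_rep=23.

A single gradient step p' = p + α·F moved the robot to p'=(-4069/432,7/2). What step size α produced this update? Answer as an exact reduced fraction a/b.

F_att = 1/2·(g−p) = 1/2·(11,8) = (5.5000,4.0000)
o1: d²=136 > ρ²=49 → inactive
o2: d²=9 ≤ ρ²=49; F_rep = 23·(-3,0)/9² = (-0.8519,0.0000)
F = F_att + ΣF_rep = (4.6481,4.0000)
Δp = p'−p = (0.5810,0.5000); α = Δx/Fx = (251/432) / (251/54) = 1/8
check: Δy/Fy = (1/2) / (4) = 1/8 ✓

α = 1/8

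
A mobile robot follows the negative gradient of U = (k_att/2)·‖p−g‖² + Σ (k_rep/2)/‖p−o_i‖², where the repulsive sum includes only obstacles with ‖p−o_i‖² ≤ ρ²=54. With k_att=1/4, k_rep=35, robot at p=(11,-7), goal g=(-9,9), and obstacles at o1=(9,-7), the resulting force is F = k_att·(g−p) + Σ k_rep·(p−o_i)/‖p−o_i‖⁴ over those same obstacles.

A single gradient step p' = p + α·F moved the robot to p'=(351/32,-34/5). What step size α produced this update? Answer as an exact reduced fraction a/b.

F_att = 1/4·(g−p) = 1/4·(-20,16) = (-5.0000,4.0000)
o1: d²=4 ≤ ρ²=54; F_rep = 35·(2,0)/4² = (4.3750,0.0000)
F = F_att + ΣF_rep = (-0.6250,4.0000)
Δp = p'−p = (-0.0312,0.2000); α = Δx/Fx = (-1/32) / (-5/8) = 1/20
check: Δy/Fy = (1/5) / (4) = 1/20 ✓

α = 1/20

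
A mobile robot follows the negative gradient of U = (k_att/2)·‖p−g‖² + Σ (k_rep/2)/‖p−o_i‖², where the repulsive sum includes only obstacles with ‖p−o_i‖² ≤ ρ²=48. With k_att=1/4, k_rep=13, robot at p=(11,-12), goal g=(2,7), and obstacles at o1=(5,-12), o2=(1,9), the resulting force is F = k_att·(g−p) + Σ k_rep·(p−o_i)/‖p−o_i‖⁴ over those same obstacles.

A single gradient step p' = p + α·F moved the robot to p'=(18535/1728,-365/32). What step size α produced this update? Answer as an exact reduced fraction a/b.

F_att = 1/4·(g−p) = 1/4·(-9,19) = (-2.2500,4.7500)
o1: d²=36 ≤ ρ²=48; F_rep = 13·(6,0)/36² = (0.0602,0.0000)
o2: d²=541 > ρ²=48 → inactive
F = F_att + ΣF_rep = (-2.1898,4.7500)
Δp = p'−p = (-0.2737,0.5938); α = Δx/Fx = (-473/1728) / (-473/216) = 1/8
check: Δy/Fy = (19/32) / (19/4) = 1/8 ✓

α = 1/8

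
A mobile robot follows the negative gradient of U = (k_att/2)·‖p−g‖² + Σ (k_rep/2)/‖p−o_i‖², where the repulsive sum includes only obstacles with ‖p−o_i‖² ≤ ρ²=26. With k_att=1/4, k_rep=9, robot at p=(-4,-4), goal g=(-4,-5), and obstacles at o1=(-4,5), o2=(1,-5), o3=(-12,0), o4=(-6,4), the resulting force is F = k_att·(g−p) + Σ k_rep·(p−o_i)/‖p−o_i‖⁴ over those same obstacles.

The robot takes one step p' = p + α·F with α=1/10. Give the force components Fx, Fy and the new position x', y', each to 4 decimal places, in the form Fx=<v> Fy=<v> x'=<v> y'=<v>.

F_att = 1/4·(g−p) = 1/4·(0,-1) = (0.0000,-0.2500)
o1: d²=81 > ρ²=26 → inactive
o2: d²=26 ≤ ρ²=26; F_rep = 9·(-5,1)/26² = (-0.0666,0.0133)
o3: d²=80 > ρ²=26 → inactive
o4: d²=68 > ρ²=26 → inactive
F = F_att + ΣF_rep = (-0.0666,-0.2367)
p' = p + 1/10·F = (-4.0067,-4.0237)

Fx=-0.0666 Fy=-0.2367 x'=-4.0067 y'=-4.0237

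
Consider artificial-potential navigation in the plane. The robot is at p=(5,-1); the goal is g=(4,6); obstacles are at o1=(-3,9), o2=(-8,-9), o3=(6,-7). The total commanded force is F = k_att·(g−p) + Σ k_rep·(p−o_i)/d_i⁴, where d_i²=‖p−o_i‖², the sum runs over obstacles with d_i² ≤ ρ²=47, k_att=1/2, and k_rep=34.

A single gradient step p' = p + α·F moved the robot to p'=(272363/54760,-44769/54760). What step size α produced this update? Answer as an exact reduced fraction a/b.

F_att = 1/2·(g−p) = 1/2·(-1,7) = (-0.5000,3.5000)
o1: d²=164 > ρ²=47 → inactive
o2: d²=233 > ρ²=47 → inactive
o3: d²=37 ≤ ρ²=47; F_rep = 34·(-1,6)/37² = (-0.0248,0.1490)
F = F_att + ΣF_rep = (-0.5248,3.6490)
Δp = p'−p = (-0.0262,0.1825); α = Δx/Fx = (-1437/54760) / (-1437/2738) = 1/20
check: Δy/Fy = (9991/54760) / (9991/2738) = 1/20 ✓

α = 1/20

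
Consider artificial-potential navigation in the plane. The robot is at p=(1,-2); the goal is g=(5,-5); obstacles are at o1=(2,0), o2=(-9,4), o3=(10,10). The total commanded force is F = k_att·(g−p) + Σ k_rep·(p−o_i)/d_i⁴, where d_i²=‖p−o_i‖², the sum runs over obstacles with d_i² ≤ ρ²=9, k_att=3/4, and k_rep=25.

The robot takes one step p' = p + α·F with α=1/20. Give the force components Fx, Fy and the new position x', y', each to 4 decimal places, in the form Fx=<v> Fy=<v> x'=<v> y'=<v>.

Fx=2.0000 Fy=-4.2500 x'=1.1000 y'=-2.2125

F_att = 3/4·(g−p) = 3/4·(4,-3) = (3.0000,-2.2500)
o1: d²=5 ≤ ρ²=9; F_rep = 25·(-1,-2)/5² = (-1.0000,-2.0000)
o2: d²=136 > ρ²=9 → inactive
o3: d²=225 > ρ²=9 → inactive
F = F_att + ΣF_rep = (2.0000,-4.2500)
p' = p + 1/20·F = (1.1000,-2.2125)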